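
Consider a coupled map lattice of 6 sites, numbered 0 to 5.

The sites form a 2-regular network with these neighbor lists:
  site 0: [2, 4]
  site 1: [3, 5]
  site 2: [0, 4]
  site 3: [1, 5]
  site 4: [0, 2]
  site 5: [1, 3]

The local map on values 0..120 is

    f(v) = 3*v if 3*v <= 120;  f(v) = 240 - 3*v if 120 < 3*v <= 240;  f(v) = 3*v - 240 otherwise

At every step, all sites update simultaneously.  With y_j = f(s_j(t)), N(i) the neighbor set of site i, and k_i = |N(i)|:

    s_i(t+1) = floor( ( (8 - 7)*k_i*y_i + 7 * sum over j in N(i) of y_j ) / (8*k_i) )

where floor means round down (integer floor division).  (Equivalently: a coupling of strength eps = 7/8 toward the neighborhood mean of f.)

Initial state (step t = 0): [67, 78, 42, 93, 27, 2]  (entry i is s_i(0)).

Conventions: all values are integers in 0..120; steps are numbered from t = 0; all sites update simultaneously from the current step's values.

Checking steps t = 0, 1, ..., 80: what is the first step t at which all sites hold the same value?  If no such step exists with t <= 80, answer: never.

Answer: never
Key observation: The state at step 33 reappears at step 45 — the system is in a cycle of period 12 from step 33 on.  No step 0..45 is synchronized, and the cycle repeats forever, so no step up to 80 (or ever) has all sites equal.

Derivation:
t=0: [67, 78, 42, 93, 27, 2]  (not all equal)
t=1: [90, 20, 66, 10, 77, 20]  (not all equal)
t=2: [26, 46, 22, 56, 32, 46]  (not all equal)
t=3: [80, 88, 84, 98, 75, 88]  (not all equal)
t=4: [11, 37, 8, 27, 7, 37]  (not all equal)
t=5: [23, 97, 26, 107, 27, 97]  (not all equal)
t=6: [78, 64, 75, 54, 74, 64]  (not all equal)
t=7: [15, 61, 12, 51, 11, 61]  (not all equal)
t=8: [35, 70, 38, 60, 39, 70]  (not all equal)
t=9: [114, 43, 111, 33, 110, 43]  (not all equal)
t=10: [92, 105, 95, 109, 96, 105]  (not all equal)
t=11: [45, 80, 42, 76, 41, 80]  (not all equal)
t=12: [114, 5, 111, 1, 110, 5]  (not all equal)
t=13: [92, 9, 95, 13, 96, 9]  (not all equal)
t=14: [45, 32, 42, 28, 41, 32]  (not all equal)
t=15: [114, 90, 111, 94, 110, 90]  (not all equal)
t=16: [92, 35, 95, 31, 96, 35]  (not all equal)
t=17: [45, 99, 42, 103, 41, 99]  (not all equal)
t=18: [114, 62, 111, 58, 110, 62]  (not all equal)
t=19: [92, 59, 95, 55, 96, 59]  (not all equal)
t=20: [45, 68, 42, 64, 41, 68]  (not all equal)
t=21: [114, 41, 111, 37, 110, 41]  (not all equal)
t=22: [92, 114, 95, 116, 96, 114]  (not all equal)
t=23: [45, 104, 42, 102, 41, 104]  (not all equal)
t=24: [114, 69, 111, 71, 110, 69]  (not all equal)
t=25: [92, 30, 95, 32, 96, 30]  (not all equal)
t=26: [45, 92, 42, 90, 41, 92]  (not all equal)
t=27: [114, 33, 111, 35, 110, 33]  (not all equal)
t=28: [92, 101, 95, 99, 96, 101]  (not all equal)
t=29: [45, 60, 42, 62, 41, 60]  (not all equal)
t=30: [114, 57, 111, 59, 110, 57]  (not all equal)
t=31: [92, 66, 95, 68, 96, 66]  (not all equal)
t=32: [45, 39, 42, 41, 41, 39]  (not all equal)
t=33: [114, 117, 111, 117, 110, 117]  (not all equal)
t=34: [92, 111, 95, 111, 96, 111]  (not all equal)
t=35: [45, 93, 42, 93, 41, 93]  (not all equal)
t=36: [114, 39, 111, 39, 110, 39]  (not all equal)
t=37: [92, 117, 95, 117, 96, 117]  (not all equal)
t=38: [45, 111, 42, 111, 41, 111]  (not all equal)
t=39: [114, 93, 111, 93, 110, 93]  (not all equal)
t=40: [92, 39, 95, 39, 96, 39]  (not all equal)
t=41: [45, 117, 42, 117, 41, 117]  (not all equal)
t=42: [114, 111, 111, 111, 110, 111]  (not all equal)
t=43: [92, 93, 95, 93, 96, 93]  (not all equal)
t=44: [45, 39, 42, 39, 41, 39]  (not all equal)
t=45: [114, 117, 111, 117, 110, 117]  (not all equal)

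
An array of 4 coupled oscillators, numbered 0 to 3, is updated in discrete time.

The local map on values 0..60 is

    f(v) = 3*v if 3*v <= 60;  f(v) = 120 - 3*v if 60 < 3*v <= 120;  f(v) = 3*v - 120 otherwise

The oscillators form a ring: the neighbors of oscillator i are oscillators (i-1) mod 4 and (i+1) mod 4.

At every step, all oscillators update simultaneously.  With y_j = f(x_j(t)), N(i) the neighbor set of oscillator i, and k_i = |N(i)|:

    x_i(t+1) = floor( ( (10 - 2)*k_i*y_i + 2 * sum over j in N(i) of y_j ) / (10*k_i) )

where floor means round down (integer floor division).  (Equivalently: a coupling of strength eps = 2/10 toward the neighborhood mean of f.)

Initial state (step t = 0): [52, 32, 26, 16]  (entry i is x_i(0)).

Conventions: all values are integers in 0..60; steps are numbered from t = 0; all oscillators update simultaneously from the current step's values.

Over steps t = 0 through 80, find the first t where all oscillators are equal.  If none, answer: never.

Simulating step by step:
t=0: [52, 32, 26, 16]  (not all equal)
t=1: [36, 27, 40, 46]  (not all equal)
t=2: [15, 32, 5, 15]  (not all equal)
t=3: [42, 25, 18, 42]  (not all equal)
t=4: [9, 42, 48, 10]  (not all equal)
t=5: [25, 9, 22, 29]  (not all equal)
t=6: [42, 31, 49, 36]  (not all equal)
t=7: [8, 24, 25, 12]  (not all equal)
t=8: [27, 45, 44, 35]  (not all equal)
t=9: [34, 17, 12, 17]  (not all equal)
t=10: [24, 46, 39, 46]  (not all equal)
t=11: [42, 19, 6, 19]  (not all equal)
t=12: [16, 48, 25, 48]  (not all equal)
t=13: [43, 28, 40, 28]  (not all equal)
t=14: [14, 29, 7, 29]  (not all equal)
t=15: [40, 32, 23, 32]  (not all equal)
t=16: [4, 24, 45, 24]  (not all equal)
t=17: [19, 41, 21, 41]  (not all equal)
t=18: [46, 13, 46, 13]  (not all equal)
t=19: [22, 34, 22, 34]  (not all equal)
t=20: [46, 25, 46, 25]  (not all equal)
t=21: [23, 39, 23, 39]  (not all equal)
t=22: [41, 12, 41, 12]  (not all equal)
t=23: [9, 29, 9, 29]  (not all equal)
t=24: [28, 31, 28, 31]  (not all equal)
t=25: [34, 28, 34, 28]  (not all equal)
t=26: [21, 32, 21, 32]  (not all equal)
t=27: [50, 30, 50, 30]  (not all equal)
t=28: [30, 30, 30, 30]  (all equal)

Answer: 28
Key observation: Synchronization is absorbing here: once all oscillators are equal they stay equal, and step 28 is the first all-equal step.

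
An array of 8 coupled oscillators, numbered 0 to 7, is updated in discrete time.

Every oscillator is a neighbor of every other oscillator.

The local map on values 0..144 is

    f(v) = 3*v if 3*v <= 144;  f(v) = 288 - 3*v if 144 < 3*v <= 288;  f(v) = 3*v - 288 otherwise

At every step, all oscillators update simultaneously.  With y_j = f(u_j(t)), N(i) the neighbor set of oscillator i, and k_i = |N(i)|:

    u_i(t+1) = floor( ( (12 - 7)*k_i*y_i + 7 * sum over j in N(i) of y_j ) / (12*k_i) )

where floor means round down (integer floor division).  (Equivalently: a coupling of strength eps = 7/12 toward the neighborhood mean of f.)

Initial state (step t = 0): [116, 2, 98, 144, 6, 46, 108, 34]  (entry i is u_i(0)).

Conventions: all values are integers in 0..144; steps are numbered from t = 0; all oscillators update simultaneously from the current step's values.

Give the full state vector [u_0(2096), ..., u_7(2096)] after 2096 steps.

Simulating step by step:
t=0: [116, 2, 98, 144, 6, 46, 108, 34]
t=1: [62, 44, 44, 90, 48, 88, 54, 76]
t=2: [95, 105, 105, 67, 109, 69, 103, 81]
t=3: [28, 36, 36, 56, 40, 54, 34, 42]
t=4: [102, 110, 110, 114, 114, 116, 108, 116]
t=5: [36, 44, 44, 48, 48, 50, 42, 50]
t=6: [124, 132, 132, 136, 136, 134, 130, 134]
t=7: [100, 108, 108, 112, 112, 110, 106, 110]
t=8: [28, 36, 36, 40, 40, 38, 34, 38]
t=9: [100, 108, 108, 112, 112, 110, 106, 110]

Answer: [28, 36, 36, 40, 40, 38, 34, 38]
Key observation: The state at step 7, [100, 108, 108, 112, 112, 110, 106, 110], reappears at step 9: the system is in a cycle of period 2 from step 7 on.  Therefore the state at step 2096 equals the state at step 7 + ((2096 - 7) mod 2) = 8, which is [28, 36, 36, 40, 40, 38, 34, 38].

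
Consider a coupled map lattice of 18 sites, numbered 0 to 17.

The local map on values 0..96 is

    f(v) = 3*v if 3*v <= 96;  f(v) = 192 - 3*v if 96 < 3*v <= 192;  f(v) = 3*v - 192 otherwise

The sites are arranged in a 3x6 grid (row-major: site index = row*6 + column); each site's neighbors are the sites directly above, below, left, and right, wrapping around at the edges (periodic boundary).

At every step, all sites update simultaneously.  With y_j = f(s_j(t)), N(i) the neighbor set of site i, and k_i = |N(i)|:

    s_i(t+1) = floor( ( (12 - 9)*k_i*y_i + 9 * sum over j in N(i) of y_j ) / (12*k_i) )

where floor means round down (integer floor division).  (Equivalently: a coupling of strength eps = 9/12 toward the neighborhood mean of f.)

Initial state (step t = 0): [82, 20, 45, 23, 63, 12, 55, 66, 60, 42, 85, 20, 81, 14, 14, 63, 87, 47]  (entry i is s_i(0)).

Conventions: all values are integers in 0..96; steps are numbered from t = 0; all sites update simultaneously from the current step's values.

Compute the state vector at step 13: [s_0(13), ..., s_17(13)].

Answer: [20, 18, 13, 33, 69, 59, 21, 18, 14, 32, 71, 59, 21, 17, 13, 33, 70, 60]

Derivation:
t=0: [82, 20, 45, 23, 63, 12, 55, 66, 60, 42, 85, 20, 81, 14, 14, 63, 87, 47]
t=1: [46, 44, 48, 41, 45, 40, 38, 27, 35, 44, 52, 48, 45, 40, 31, 46, 39, 53]
t=2: [63, 62, 69, 58, 61, 54, 64, 75, 74, 61, 54, 53, 58, 72, 72, 69, 52, 55]
t=3: [10, 15, 18, 13, 23, 21, 16, 19, 22, 19, 23, 24, 14, 21, 21, 20, 24, 28]
t=4: [44, 49, 53, 54, 62, 63, 49, 55, 59, 58, 67, 67, 52, 54, 61, 58, 70, 67]
t=5: [39, 39, 26, 21, 12, 16, 36, 32, 20, 18, 11, 14, 36, 29, 20, 18, 12, 14]
t=6: [73, 81, 67, 57, 42, 48, 76, 81, 69, 52, 39, 49, 75, 80, 67, 53, 39, 49]
t=7: [38, 38, 20, 32, 57, 46, 38, 40, 23, 36, 60, 49, 37, 39, 21, 34, 59, 48]
t=8: [74, 72, 72, 71, 38, 49, 71, 74, 69, 71, 33, 47, 72, 73, 70, 70, 35, 48]
t=9: [28, 26, 20, 31, 65, 50, 30, 23, 21, 32, 67, 51, 29, 24, 20, 32, 66, 50]
t=10: [76, 72, 70, 71, 28, 42, 74, 74, 69, 72, 29, 44, 75, 73, 69, 71, 29, 43]
t=11: [37, 26, 18, 32, 69, 62, 37, 25, 20, 33, 69, 61, 37, 25, 18, 32, 69, 61]
t=12: [66, 72, 67, 72, 28, 22, 66, 73, 66, 73, 28, 23, 66, 72, 66, 72, 29, 23]
t=13: [20, 18, 13, 33, 69, 59, 21, 18, 14, 32, 71, 59, 21, 17, 13, 33, 70, 60]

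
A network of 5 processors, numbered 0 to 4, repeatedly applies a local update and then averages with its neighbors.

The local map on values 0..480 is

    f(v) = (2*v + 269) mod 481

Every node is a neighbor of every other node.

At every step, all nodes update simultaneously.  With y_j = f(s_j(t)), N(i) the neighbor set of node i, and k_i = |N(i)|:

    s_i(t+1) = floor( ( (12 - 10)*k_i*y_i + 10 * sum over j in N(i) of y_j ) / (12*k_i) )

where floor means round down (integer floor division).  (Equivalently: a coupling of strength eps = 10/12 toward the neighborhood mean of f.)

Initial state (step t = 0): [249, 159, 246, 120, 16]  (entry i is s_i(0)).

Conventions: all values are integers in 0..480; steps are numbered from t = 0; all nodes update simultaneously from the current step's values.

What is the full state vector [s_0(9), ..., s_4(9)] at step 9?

Simulating step by step:
t=0: [249, 159, 246, 120, 16]
t=1: [196, 204, 196, 207, 196]
t=2: [187, 187, 187, 187, 187]
t=3: [162, 162, 162, 162, 162]
t=4: [112, 112, 112, 112, 112]
t=5: [12, 12, 12, 12, 12]
t=6: [293, 293, 293, 293, 293]
t=7: [374, 374, 374, 374, 374]
t=8: [55, 55, 55, 55, 55]
t=9: [379, 379, 379, 379, 379]

Answer: [379, 379, 379, 379, 379]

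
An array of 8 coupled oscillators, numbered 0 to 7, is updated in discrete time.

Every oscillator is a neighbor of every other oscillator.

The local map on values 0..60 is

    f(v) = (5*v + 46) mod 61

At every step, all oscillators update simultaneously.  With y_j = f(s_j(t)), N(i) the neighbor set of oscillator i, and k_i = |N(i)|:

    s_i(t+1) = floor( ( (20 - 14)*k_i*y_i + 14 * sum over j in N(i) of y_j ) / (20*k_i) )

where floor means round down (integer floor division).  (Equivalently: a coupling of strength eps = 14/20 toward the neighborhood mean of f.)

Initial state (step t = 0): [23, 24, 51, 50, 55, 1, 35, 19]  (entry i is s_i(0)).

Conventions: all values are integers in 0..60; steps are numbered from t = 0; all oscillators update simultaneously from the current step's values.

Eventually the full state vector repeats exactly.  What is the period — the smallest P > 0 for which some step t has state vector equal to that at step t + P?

Simulating step by step:
t=0: [23, 24, 51, 50, 55, 1, 35, 19]
t=1: [39, 40, 43, 42, 34, 41, 39, 35]
t=2: [34, 22, 25, 24, 29, 23, 34, 30]
t=3: [31, 32, 35, 34, 26, 33, 31, 27]
t=4: [30, 31, 34, 33, 37, 32, 30, 38]
t=5: [25, 26, 29, 28, 32, 27, 25, 33]
t=6: [37, 38, 28, 27, 31, 39, 37, 32]
t=7: [40, 41, 31, 42, 34, 42, 40, 35]
t=8: [12, 13, 16, 14, 19, 14, 12, 20]
t=9: [38, 39, 30, 40, 33, 40, 38, 34]
t=10: [34, 35, 26, 24, 29, 24, 34, 30]
t=11: [33, 34, 37, 35, 28, 35, 33, 29]
t=12: [28, 29, 32, 30, 23, 30, 28, 24]
t=13: [15, 16, 19, 17, 22, 17, 15, 23]
t=14: [35, 24, 27, 25, 30, 25, 35, 31]
t=15: [38, 39, 42, 40, 33, 40, 38, 34]
t=16: [34, 35, 26, 24, 29, 24, 34, 30]

Answer: 6
Key observation: The state at step 10, [34, 35, 26, 24, 29, 24, 34, 30], reappears at step 16 — and no state repeats earlier — so the cycle the system enters has period 6.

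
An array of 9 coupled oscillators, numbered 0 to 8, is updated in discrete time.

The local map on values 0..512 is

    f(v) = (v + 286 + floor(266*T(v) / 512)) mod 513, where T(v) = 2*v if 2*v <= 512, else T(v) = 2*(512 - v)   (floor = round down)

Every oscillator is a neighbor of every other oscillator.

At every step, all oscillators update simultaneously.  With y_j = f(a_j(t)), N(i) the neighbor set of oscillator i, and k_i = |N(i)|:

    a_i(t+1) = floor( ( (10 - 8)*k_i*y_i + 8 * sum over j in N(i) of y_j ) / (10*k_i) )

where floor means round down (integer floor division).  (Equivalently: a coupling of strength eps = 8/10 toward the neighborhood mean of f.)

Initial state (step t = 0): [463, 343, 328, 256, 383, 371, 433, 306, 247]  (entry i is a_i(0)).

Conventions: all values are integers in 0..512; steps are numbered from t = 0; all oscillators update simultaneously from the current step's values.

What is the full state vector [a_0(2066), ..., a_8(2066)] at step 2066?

Answer: [293, 293, 293, 293, 293, 293, 293, 293, 293]
Key observation: The state at step 2, [293, 293, 293, 293, 293, 293, 293, 293, 293], reappears at step 3: the system is in a cycle of period 1 from step 2 on.  Therefore the state at step 2066 equals the state at step 2 + ((2066 - 2) mod 1) = 2, which is [293, 293, 293, 293, 293, 293, 293, 293, 293].

Derivation:
t=0: [463, 343, 328, 256, 383, 371, 433, 306, 247]
t=1: [288, 289, 289, 289, 289, 289, 288, 289, 287]
t=2: [293, 293, 293, 293, 293, 293, 293, 293, 293]
t=3: [293, 293, 293, 293, 293, 293, 293, 293, 293]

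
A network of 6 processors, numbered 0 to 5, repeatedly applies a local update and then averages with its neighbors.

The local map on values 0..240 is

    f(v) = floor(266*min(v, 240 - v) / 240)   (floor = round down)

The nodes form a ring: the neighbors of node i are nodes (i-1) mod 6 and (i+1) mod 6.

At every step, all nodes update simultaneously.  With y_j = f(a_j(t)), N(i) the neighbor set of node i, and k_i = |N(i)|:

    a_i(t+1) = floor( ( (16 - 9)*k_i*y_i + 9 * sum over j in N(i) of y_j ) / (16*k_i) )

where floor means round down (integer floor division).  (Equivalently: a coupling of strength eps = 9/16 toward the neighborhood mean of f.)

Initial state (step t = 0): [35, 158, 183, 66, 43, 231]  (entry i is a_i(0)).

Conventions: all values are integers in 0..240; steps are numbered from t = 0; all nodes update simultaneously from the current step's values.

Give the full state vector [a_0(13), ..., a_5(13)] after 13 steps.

Simulating step by step:
t=0: [35, 158, 183, 66, 43, 231]
t=1: [44, 67, 73, 62, 43, 27]
t=2: [49, 68, 74, 65, 47, 39]
t=3: [56, 71, 77, 69, 55, 48]
t=4: [63, 75, 80, 74, 62, 57]
t=5: [71, 80, 84, 79, 70, 66]
t=6: [79, 86, 89, 85, 78, 75]
t=7: [88, 93, 96, 92, 87, 84]
t=8: [97, 102, 103, 101, 96, 94]
t=9: [107, 111, 112, 110, 106, 105]
t=10: [118, 121, 122, 120, 117, 116]
t=11: [129, 130, 131, 131, 129, 128]
t=12: [122, 121, 120, 120, 122, 123]
t=13: [130, 131, 132, 132, 130, 129]

Answer: [130, 131, 132, 132, 130, 129]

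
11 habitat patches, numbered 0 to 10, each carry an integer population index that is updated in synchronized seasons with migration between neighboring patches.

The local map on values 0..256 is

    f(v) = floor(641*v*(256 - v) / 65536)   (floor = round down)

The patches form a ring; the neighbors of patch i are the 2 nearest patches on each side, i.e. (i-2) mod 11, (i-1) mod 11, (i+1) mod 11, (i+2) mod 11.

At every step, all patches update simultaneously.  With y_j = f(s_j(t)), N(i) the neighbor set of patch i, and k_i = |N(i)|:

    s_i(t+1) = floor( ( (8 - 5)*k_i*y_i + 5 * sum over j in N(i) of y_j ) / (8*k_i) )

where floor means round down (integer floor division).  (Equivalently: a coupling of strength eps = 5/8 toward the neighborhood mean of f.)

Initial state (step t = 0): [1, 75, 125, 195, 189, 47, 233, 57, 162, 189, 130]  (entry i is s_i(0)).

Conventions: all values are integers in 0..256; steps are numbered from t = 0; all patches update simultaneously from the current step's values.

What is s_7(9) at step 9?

Simulating step by step:
t=0: [1, 75, 125, 195, 189, 47, 233, 57, 162, 189, 130]
t=1: [90, 117, 118, 123, 112, 98, 94, 106, 125, 111, 123]
t=2: [153, 157, 156, 157, 155, 153, 152, 154, 156, 155, 157]
t=3: [152, 152, 152, 152, 153, 153, 153, 153, 152, 152, 152]
t=4: [154, 154, 154, 154, 154, 154, 154, 154, 154, 154, 154]
t=5: [153, 153, 153, 153, 153, 153, 153, 153, 153, 153, 153]
t=6: [154, 154, 154, 154, 154, 154, 154, 154, 154, 154, 154]
t=7: [153, 153, 153, 153, 153, 153, 153, 153, 153, 153, 153]
t=8: [154, 154, 154, 154, 154, 154, 154, 154, 154, 154, 154]
t=9: [153, 153, 153, 153, 153, 153, 153, 153, 153, 153, 153]

Answer: s_7(9) = 153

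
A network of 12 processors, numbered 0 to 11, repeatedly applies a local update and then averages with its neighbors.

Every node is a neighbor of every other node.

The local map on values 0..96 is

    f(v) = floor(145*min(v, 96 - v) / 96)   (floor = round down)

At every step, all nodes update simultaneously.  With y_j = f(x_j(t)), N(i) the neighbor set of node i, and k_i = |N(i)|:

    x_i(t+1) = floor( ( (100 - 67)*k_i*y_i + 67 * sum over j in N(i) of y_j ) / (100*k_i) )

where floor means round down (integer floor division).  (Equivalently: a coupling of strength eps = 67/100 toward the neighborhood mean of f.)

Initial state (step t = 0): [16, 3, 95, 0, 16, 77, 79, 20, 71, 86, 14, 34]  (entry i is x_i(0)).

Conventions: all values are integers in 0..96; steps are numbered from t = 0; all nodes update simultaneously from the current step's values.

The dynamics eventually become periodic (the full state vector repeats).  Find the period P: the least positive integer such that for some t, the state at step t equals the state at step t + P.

Answer: 2
Key observation: The state at step 10, [58, 58, 58, 58, 58, 58, 58, 58, 58, 58, 58, 58], reappears at step 12 — and no state repeats earlier — so the cycle the system enters has period 2.

Derivation:
t=0: [16, 3, 95, 0, 16, 77, 79, 20, 71, 86, 14, 34]
t=1: [22, 16, 16, 15, 22, 23, 22, 23, 25, 19, 21, 29]
t=2: [31, 29, 29, 28, 31, 32, 31, 32, 32, 30, 31, 34]
t=3: [46, 45, 45, 44, 46, 46, 46, 46, 46, 45, 46, 47]
t=4: [68, 67, 67, 67, 68, 68, 68, 68, 68, 67, 68, 68]
t=5: [42, 42, 42, 42, 42, 42, 42, 42, 42, 42, 42, 42]
t=6: [63, 63, 63, 63, 63, 63, 63, 63, 63, 63, 63, 63]
t=7: [49, 49, 49, 49, 49, 49, 49, 49, 49, 49, 49, 49]
t=8: [70, 70, 70, 70, 70, 70, 70, 70, 70, 70, 70, 70]
t=9: [39, 39, 39, 39, 39, 39, 39, 39, 39, 39, 39, 39]
t=10: [58, 58, 58, 58, 58, 58, 58, 58, 58, 58, 58, 58]
t=11: [57, 57, 57, 57, 57, 57, 57, 57, 57, 57, 57, 57]
t=12: [58, 58, 58, 58, 58, 58, 58, 58, 58, 58, 58, 58]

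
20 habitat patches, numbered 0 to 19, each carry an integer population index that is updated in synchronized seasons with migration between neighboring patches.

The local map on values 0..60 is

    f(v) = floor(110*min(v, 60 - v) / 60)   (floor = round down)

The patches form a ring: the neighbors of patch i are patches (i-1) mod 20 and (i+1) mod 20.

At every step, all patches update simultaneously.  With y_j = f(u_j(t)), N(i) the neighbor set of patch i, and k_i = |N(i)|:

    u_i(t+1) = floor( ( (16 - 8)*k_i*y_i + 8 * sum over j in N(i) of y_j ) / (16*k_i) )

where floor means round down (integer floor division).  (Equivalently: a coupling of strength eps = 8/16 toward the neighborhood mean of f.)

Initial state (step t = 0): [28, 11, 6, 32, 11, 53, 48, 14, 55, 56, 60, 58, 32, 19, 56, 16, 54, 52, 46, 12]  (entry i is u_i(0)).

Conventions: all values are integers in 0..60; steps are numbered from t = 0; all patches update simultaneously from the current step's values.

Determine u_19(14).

Simulating step by step:
t=0: [28, 11, 6, 32, 11, 53, 48, 14, 55, 56, 60, 58, 32, 19, 56, 16, 54, 52, 46, 12]
t=1: [36, 25, 23, 33, 25, 16, 20, 20, 12, 5, 2, 14, 34, 31, 19, 19, 16, 16, 21, 30]
t=2: [47, 44, 44, 46, 42, 34, 34, 32, 22, 10, 10, 25, 43, 46, 38, 32, 30, 31, 40, 48]
t=3: [24, 27, 28, 28, 34, 43, 48, 47, 37, 23, 24, 34, 33, 30, 39, 49, 53, 49, 36, 25]
t=4: [45, 48, 50, 50, 44, 32, 24, 27, 37, 42, 44, 46, 50, 49, 37, 22, 16, 24, 38, 44]
t=5: [26, 22, 19, 20, 31, 43, 47, 46, 41, 34, 29, 24, 20, 25, 36, 37, 35, 39, 38, 31]
t=6: [46, 40, 36, 39, 43, 34, 25, 26, 35, 45, 49, 44, 40, 42, 43, 43, 42, 40, 42, 48]
t=7: [27, 35, 40, 37, 36, 42, 46, 46, 41, 29, 24, 28, 33, 33, 31, 31, 33, 34, 31, 25]
t=8: [47, 43, 39, 41, 40, 33, 27, 27, 36, 46, 48, 48, 49, 50, 52, 52, 49, 49, 49, 48]
t=9: [24, 30, 35, 35, 38, 45, 49, 47, 40, 29, 22, 21, 20, 17, 15, 15, 18, 20, 20, 21]
t=10: [45, 49, 47, 43, 38, 28, 22, 25, 37, 45, 42, 38, 35, 31, 28, 28, 32, 35, 36, 39]
t=11: [28, 22, 24, 31, 40, 45, 44, 43, 39, 32, 33, 39, 45, 50, 51, 51, 49, 46, 42, 36]
t=12: [46, 43, 45, 46, 38, 29, 29, 32, 39, 47, 46, 38, 27, 19, 16, 17, 20, 25, 33, 43]
t=13: [28, 28, 27, 29, 39, 49, 52, 48, 37, 27, 28, 38, 43, 36, 30, 31, 37, 43, 43, 34]
t=14: [50, 50, 50, 48, 37, 23, 17, 25, 38, 47, 47, 40, 36, 43, 51, 50, 42, 33, 35, 44]

Answer: u_19(14) = 44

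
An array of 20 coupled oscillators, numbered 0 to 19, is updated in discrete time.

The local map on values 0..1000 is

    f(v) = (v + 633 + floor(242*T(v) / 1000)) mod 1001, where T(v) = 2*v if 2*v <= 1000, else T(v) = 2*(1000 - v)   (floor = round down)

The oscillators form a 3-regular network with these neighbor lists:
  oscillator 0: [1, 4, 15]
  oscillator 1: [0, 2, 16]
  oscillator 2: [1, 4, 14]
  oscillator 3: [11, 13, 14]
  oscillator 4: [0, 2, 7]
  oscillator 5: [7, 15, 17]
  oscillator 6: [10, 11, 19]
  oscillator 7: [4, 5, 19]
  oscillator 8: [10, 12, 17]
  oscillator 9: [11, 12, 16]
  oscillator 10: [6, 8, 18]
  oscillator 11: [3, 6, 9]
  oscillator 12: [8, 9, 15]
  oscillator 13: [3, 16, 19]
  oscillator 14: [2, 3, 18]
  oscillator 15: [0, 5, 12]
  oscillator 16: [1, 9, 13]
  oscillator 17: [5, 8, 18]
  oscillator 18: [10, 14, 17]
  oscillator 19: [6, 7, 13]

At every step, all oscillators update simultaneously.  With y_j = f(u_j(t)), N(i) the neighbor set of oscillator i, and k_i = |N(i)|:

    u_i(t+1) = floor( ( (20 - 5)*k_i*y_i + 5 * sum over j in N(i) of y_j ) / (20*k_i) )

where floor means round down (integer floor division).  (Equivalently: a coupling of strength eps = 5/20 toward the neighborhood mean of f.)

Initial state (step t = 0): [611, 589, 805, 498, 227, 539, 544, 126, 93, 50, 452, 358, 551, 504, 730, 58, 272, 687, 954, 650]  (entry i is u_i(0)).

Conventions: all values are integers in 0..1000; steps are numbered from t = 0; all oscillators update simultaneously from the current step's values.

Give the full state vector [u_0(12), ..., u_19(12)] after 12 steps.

Simulating step by step:
t=0: [611, 589, 805, 498, 227, 539, 544, 126, 93, 50, 452, 358, 551, 504, 730, 58, 272, 687, 954, 650]
t=1: [498, 397, 554, 364, 875, 462, 373, 765, 675, 580, 374, 245, 483, 353, 494, 641, 151, 500, 561, 470]
t=2: [381, 301, 396, 255, 532, 348, 264, 483, 423, 494, 228, 811, 371, 229, 355, 420, 708, 379, 380, 317]
t=3: [208, 133, 216, 146, 356, 177, 151, 314, 306, 373, 768, 433, 209, 778, 153, 235, 478, 195, 256, 188]
t=4: [870, 808, 868, 774, 285, 837, 784, 236, 262, 268, 463, 363, 811, 562, 796, 967, 383, 774, 199, 805]
t=5: [523, 509, 514, 478, 216, 586, 475, 831, 129, 97, 361, 216, 455, 407, 561, 597, 230, 510, 809, 557]
t=6: [435, 428, 430, 388, 823, 425, 378, 555, 689, 768, 266, 835, 398, 319, 408, 410, 846, 432, 479, 395]
t=7: [295, 291, 289, 229, 484, 272, 209, 386, 396, 494, 103, 485, 268, 160, 246, 243, 487, 294, 301, 221]
t=8: [168, 87, 162, 913, 290, 131, 881, 265, 237, 334, 692, 453, 153, 843, 841, 755, 373, 78, 212, 888]
t=9: [772, 733, 769, 557, 194, 726, 540, 140, 911, 207, 563, 335, 779, 524, 612, 592, 258, 790, 857, 525]
t=10: [538, 457, 537, 381, 845, 516, 372, 779, 560, 760, 432, 241, 550, 356, 446, 442, 162, 528, 531, 424]
t=11: [390, 370, 391, 268, 522, 385, 265, 487, 391, 569, 286, 816, 399, 230, 301, 313, 736, 388, 371, 267]
t=12: [212, 212, 212, 154, 353, 207, 70, 316, 199, 411, 76, 441, 227, 776, 93, 125, 501, 205, 164, 133]

Answer: [212, 212, 212, 154, 353, 207, 70, 316, 199, 411, 76, 441, 227, 776, 93, 125, 501, 205, 164, 133]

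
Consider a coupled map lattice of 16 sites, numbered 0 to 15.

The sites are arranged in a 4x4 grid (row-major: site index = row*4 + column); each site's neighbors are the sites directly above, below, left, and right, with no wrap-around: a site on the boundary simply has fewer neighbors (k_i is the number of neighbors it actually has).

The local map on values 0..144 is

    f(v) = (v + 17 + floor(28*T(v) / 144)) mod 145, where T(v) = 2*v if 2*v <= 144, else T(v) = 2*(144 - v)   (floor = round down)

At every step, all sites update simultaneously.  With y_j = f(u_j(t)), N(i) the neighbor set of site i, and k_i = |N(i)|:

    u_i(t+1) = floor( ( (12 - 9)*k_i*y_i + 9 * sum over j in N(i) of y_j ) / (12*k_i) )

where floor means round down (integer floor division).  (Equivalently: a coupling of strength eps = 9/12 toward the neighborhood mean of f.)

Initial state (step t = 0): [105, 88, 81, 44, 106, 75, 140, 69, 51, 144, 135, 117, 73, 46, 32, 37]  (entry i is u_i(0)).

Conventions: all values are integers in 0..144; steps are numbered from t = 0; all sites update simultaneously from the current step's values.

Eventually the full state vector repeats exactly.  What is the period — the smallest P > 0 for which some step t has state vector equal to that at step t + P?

Simulating step by step:
t=0: [105, 88, 81, 44, 106, 75, 140, 69, 51, 144, 135, 117, 73, 46, 32, 37]
t=1: [132, 125, 84, 107, 119, 84, 71, 86, 89, 59, 46, 83, 91, 68, 54, 93]
t=2: [3, 65, 95, 127, 64, 71, 113, 125, 88, 107, 100, 114, 121, 107, 103, 112]
t=3: [84, 93, 96, 51, 91, 121, 107, 73, 92, 130, 137, 105, 99, 103, 137, 139]
t=4: [127, 96, 121, 114, 95, 75, 83, 119, 99, 53, 57, 69, 132, 71, 42, 58]
t=5: [99, 63, 99, 35, 96, 118, 71, 94, 90, 109, 99, 76, 95, 72, 95, 94]
t=6: [121, 92, 104, 114, 98, 91, 103, 107, 132, 105, 127, 128, 124, 129, 127, 126]
t=7: [98, 98, 135, 138, 67, 131, 110, 105, 70, 61, 54, 38, 6, 37, 5, 5]
t=8: [123, 70, 73, 58, 91, 92, 81, 89, 87, 78, 85, 80, 74, 54, 51, 40]
t=9: [91, 90, 112, 115, 96, 123, 123, 116, 123, 118, 115, 111, 111, 104, 93, 96]
t=10: [129, 100, 103, 142, 66, 49, 81, 107, 68, 53, 86, 139, 87, 101, 134, 133]
t=11: [92, 90, 101, 105, 77, 106, 121, 71, 108, 107, 74, 71, 123, 89, 69, 10]
t=12: [125, 132, 100, 127, 131, 106, 94, 92, 100, 132, 98, 94, 100, 95, 96, 92]
t=13: [7, 70, 69, 99, 70, 63, 132, 98, 71, 102, 107, 130, 132, 101, 130, 130]
t=14: [92, 89, 91, 124, 89, 95, 93, 70, 93, 125, 63, 71, 95, 71, 71, 7]
t=15: [127, 128, 96, 91, 129, 105, 121, 90, 97, 90, 94, 89, 124, 91, 90, 92]
t=16: [5, 69, 66, 129, 70, 60, 98, 96, 67, 130, 104, 128, 98, 96, 128, 127]
t=17: [90, 85, 89, 91, 86, 93, 122, 68, 90, 91, 62, 69, 123, 69, 69, 5]
t=18: [125, 127, 95, 121, 127, 103, 88, 88, 96, 120, 92, 87, 90, 88, 87, 89]
t=19: [4, 68, 65, 96, 68, 59, 129, 94, 66, 97, 103, 127, 128, 95, 127, 126]
t=20: [88, 84, 88, 121, 84, 92, 89, 68, 89, 121, 61, 68, 91, 68, 69, 5]
t=21: [124, 126, 94, 89, 126, 102, 119, 87, 95, 88, 91, 86, 121, 88, 86, 89]
t=22: [4, 68, 65, 127, 68, 59, 97, 94, 65, 129, 102, 126, 96, 94, 126, 125]
t=23: [88, 84, 88, 90, 84, 92, 121, 68, 88, 89, 61, 68, 121, 68, 68, 4]
t=24: [124, 126, 94, 120, 126, 102, 87, 87, 94, 119, 90, 86, 89, 87, 86, 88]
t=25: [4, 68, 65, 96, 68, 59, 128, 94, 65, 97, 102, 126, 127, 94, 126, 125]
t=26: [88, 84, 88, 121, 84, 92, 89, 68, 88, 121, 61, 68, 90, 68, 68, 4]
t=27: [124, 126, 94, 89, 126, 102, 119, 87, 94, 87, 90, 86, 120, 87, 86, 88]
t=28: [4, 68, 65, 127, 68, 59, 97, 94, 65, 128, 102, 126, 96, 94, 126, 125]
t=29: [88, 84, 88, 90, 84, 92, 121, 68, 88, 89, 61, 68, 121, 68, 68, 4]

Answer: 6
Key observation: The state at step 23, [88, 84, 88, 90, 84, 92, 121, 68, 88, 89, 61, 68, 121, 68, 68, 4], reappears at step 29 — and no state repeats earlier — so the cycle the system enters has period 6.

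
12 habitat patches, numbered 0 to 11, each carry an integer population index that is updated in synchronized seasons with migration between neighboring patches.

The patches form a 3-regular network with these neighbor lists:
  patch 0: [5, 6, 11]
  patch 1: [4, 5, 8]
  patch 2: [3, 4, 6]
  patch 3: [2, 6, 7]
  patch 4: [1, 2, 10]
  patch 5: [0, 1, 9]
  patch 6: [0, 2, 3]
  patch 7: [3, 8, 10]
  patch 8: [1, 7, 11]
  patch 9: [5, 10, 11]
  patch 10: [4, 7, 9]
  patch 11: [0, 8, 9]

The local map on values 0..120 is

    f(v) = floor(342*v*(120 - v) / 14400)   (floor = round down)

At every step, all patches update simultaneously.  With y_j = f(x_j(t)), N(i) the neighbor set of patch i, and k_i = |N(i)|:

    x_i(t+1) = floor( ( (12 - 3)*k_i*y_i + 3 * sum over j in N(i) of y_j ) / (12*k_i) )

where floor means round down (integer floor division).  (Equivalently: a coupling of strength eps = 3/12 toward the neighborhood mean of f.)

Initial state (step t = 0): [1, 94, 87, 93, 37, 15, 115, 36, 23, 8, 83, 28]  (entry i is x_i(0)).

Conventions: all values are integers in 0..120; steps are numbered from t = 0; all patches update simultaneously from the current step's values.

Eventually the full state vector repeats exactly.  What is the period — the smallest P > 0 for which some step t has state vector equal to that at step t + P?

Answer: 2
Key observation: The state at step 9, [77, 77, 76, 76, 76, 77, 76, 76, 77, 77, 77, 77], reappears at step 11 — and no state repeats earlier — so the cycle the system enters has period 2.

Derivation:
t=0: [1, 94, 87, 93, 37, 15, 115, 36, 23, 8, 83, 28]
t=1: [10, 56, 63, 56, 70, 34, 20, 68, 54, 29, 67, 52]
t=2: [36, 83, 81, 81, 83, 66, 51, 83, 83, 66, 82, 76]
t=3: [73, 73, 75, 75, 72, 81, 80, 72, 72, 82, 74, 78]
t=4: [79, 80, 79, 79, 81, 75, 77, 81, 81, 74, 79, 77]
t=5: [76, 76, 76, 76, 75, 79, 77, 75, 75, 79, 76, 77]
t=6: [78, 78, 79, 79, 79, 76, 78, 79, 79, 76, 78, 78]
t=7: [77, 77, 76, 76, 76, 78, 76, 76, 76, 78, 77, 77]
t=8: [78, 78, 79, 79, 78, 77, 78, 78, 78, 77, 78, 78]
t=9: [77, 77, 76, 76, 76, 77, 76, 76, 77, 77, 77, 77]
t=10: [78, 78, 79, 79, 78, 78, 78, 78, 78, 78, 78, 78]
t=11: [77, 77, 76, 76, 76, 77, 76, 76, 77, 77, 77, 77]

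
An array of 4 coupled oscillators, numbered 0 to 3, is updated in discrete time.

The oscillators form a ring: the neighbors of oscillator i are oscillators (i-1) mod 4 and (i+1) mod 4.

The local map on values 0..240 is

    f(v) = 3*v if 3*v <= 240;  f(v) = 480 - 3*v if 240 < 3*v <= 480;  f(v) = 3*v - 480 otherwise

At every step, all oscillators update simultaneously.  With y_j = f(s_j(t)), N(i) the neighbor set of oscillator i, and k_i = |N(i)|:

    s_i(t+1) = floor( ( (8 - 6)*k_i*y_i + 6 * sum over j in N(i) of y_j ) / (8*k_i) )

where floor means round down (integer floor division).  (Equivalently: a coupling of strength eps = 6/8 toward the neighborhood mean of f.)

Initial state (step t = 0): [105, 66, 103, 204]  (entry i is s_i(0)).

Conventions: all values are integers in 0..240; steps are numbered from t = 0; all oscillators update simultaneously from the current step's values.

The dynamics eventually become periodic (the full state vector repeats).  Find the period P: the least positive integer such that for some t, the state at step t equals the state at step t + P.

Simulating step by step:
t=0: [105, 66, 103, 204]
t=1: [165, 175, 166, 159]
t=2: [21, 23, 22, 13]
t=3: [56, 65, 57, 58]
t=4: [180, 175, 181, 170]
t=5: [43, 57, 43, 53]
t=6: [156, 139, 156, 136]
t=7: [53, 24, 53, 27]
t=8: [97, 137, 97, 139]
t=9: [96, 159, 96, 157]
t=10: [52, 144, 52, 146]
t=11: [72, 129, 72, 127]
t=12: [126, 185, 126, 186]
t=13: [82, 95, 82, 96]
t=14: [203, 224, 203, 223]
t=15: [175, 144, 175, 144]
t=16: [47, 45, 47, 45]
t=17: [136, 139, 136, 139]
t=18: [65, 69, 65, 69]
t=19: [204, 198, 204, 198]
t=20: [118, 127, 118, 127]
t=21: [105, 119, 105, 119]
t=22: [133, 154, 133, 154]
t=23: [33, 65, 33, 65]
t=24: [171, 123, 171, 123]
t=25: [91, 52, 91, 52]
t=26: [168, 194, 168, 194]
t=27: [82, 43, 82, 43]
t=28: [155, 207, 155, 207]
t=29: [109, 46, 109, 46]
t=30: [141, 149, 141, 149]
t=31: [39, 51, 39, 51]
t=32: [144, 126, 144, 126]
t=33: [88, 61, 88, 61]
t=34: [191, 207, 191, 207]
t=35: [129, 105, 129, 105]
t=36: [147, 111, 147, 111]
t=37: [120, 66, 120, 66]
t=38: [178, 139, 178, 139]
t=39: [60, 56, 60, 56]
t=40: [171, 177, 171, 177]
t=41: [46, 37, 46, 37]
t=42: [117, 131, 117, 131]
t=43: [97, 118, 97, 118]
t=44: [141, 173, 141, 173]
t=45: [43, 52, 43, 52]
t=46: [149, 135, 149, 135]
t=47: [64, 43, 64, 43]
t=48: [144, 176, 144, 176]
t=49: [48, 48, 48, 48]
t=50: [144, 144, 144, 144]
t=51: [48, 48, 48, 48]

Answer: 2
Key observation: The state at step 49, [48, 48, 48, 48], reappears at step 51 — and no state repeats earlier — so the cycle the system enters has period 2.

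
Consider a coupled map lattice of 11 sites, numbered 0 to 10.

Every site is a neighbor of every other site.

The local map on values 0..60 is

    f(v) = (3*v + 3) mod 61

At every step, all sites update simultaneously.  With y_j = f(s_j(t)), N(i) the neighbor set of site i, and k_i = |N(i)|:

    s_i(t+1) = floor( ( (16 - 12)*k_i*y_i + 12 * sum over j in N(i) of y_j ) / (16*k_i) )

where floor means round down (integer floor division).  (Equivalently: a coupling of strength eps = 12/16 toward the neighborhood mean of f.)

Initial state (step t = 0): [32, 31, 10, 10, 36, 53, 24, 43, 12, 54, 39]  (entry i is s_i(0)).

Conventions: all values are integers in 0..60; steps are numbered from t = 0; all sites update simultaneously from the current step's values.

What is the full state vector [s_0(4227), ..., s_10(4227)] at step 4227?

Simulating step by step:
t=0: [32, 31, 10, 10, 36, 53, 24, 43, 12, 54, 39]
t=1: [36, 35, 35, 35, 38, 36, 32, 31, 36, 37, 39]
t=2: [48, 48, 48, 48, 49, 48, 46, 46, 48, 49, 50]
t=3: [25, 25, 25, 25, 25, 25, 23, 23, 25, 25, 26]
t=4: [16, 16, 16, 16, 16, 16, 15, 15, 16, 16, 16]
t=5: [50, 50, 50, 50, 50, 50, 50, 50, 50, 50, 50]
t=6: [31, 31, 31, 31, 31, 31, 31, 31, 31, 31, 31]
t=7: [35, 35, 35, 35, 35, 35, 35, 35, 35, 35, 35]
t=8: [47, 47, 47, 47, 47, 47, 47, 47, 47, 47, 47]
t=9: [22, 22, 22, 22, 22, 22, 22, 22, 22, 22, 22]
t=10: [8, 8, 8, 8, 8, 8, 8, 8, 8, 8, 8]
t=11: [27, 27, 27, 27, 27, 27, 27, 27, 27, 27, 27]
t=12: [23, 23, 23, 23, 23, 23, 23, 23, 23, 23, 23]
t=13: [11, 11, 11, 11, 11, 11, 11, 11, 11, 11, 11]
t=14: [36, 36, 36, 36, 36, 36, 36, 36, 36, 36, 36]
t=15: [50, 50, 50, 50, 50, 50, 50, 50, 50, 50, 50]

Answer: [35, 35, 35, 35, 35, 35, 35, 35, 35, 35, 35]
Key observation: The state at step 5, [50, 50, 50, 50, 50, 50, 50, 50, 50, 50, 50], reappears at step 15: the system is in a cycle of period 10 from step 5 on.  Therefore the state at step 4227 equals the state at step 5 + ((4227 - 5) mod 10) = 7, which is [35, 35, 35, 35, 35, 35, 35, 35, 35, 35, 35].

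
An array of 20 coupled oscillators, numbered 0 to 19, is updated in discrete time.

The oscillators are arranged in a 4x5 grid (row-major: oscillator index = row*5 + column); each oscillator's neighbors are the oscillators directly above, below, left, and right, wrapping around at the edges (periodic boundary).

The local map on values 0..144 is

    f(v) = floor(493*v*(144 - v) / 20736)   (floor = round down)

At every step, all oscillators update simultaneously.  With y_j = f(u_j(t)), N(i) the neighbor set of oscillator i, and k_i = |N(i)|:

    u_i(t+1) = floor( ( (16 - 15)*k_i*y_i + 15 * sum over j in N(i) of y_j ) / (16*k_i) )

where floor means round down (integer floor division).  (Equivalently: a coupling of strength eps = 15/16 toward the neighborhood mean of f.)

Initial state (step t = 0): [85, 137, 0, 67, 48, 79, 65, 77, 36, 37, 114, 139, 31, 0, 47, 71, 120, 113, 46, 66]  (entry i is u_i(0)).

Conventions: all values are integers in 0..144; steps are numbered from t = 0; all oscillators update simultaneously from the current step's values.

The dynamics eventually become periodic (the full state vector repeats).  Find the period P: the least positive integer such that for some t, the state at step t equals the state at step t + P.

Answer: 4
Key observation: The state at step 10, [122, 122, 122, 122, 122, 122, 122, 122, 122, 122, 122, 122, 122, 122, 122, 122, 122, 122, 122, 122], reappears at step 14 — and no state repeats earlier — so the cycle the system enters has period 4.

Derivation:
t=0: [85, 137, 0, 67, 48, 79, 65, 77, 36, 37, 114, 139, 31, 0, 47, 71, 120, 113, 46, 66]
t=1: [95, 73, 81, 79, 113, 105, 73, 77, 84, 106, 91, 83, 56, 91, 76, 99, 61, 65, 83, 112]
t=2: [102, 118, 122, 111, 101, 109, 115, 120, 113, 104, 111, 118, 119, 119, 103, 107, 117, 119, 111, 106]
t=3: [90, 79, 73, 84, 95, 91, 75, 73, 80, 94, 88, 77, 70, 84, 88, 89, 76, 73, 80, 95]
t=4: [115, 120, 121, 118, 113, 116, 120, 122, 118, 115, 117, 121, 121, 120, 114, 116, 120, 122, 117, 115]
t=5: [76, 70, 66, 73, 77, 75, 68, 67, 70, 78, 75, 69, 65, 73, 75, 75, 68, 68, 70, 79]
t=6: [122, 122, 122, 122, 122, 122, 122, 122, 122, 122, 123, 122, 122, 122, 122, 122, 122, 122, 122, 122]
t=7: [63, 63, 63, 63, 63, 62, 63, 63, 63, 63, 62, 62, 63, 63, 62, 62, 63, 63, 63, 63]
t=8: [120, 121, 121, 121, 121, 120, 120, 121, 121, 120, 120, 120, 120, 120, 120, 120, 120, 121, 121, 120]
t=9: [67, 67, 66, 66, 67, 68, 67, 66, 66, 67, 68, 68, 67, 67, 68, 68, 67, 66, 66, 67]
t=10: [122, 122, 122, 122, 122, 122, 122, 122, 122, 122, 122, 122, 122, 122, 122, 122, 122, 122, 122, 122]
t=11: [63, 63, 63, 63, 63, 63, 63, 63, 63, 63, 63, 63, 63, 63, 63, 63, 63, 63, 63, 63]
t=12: [121, 121, 121, 121, 121, 121, 121, 121, 121, 121, 121, 121, 121, 121, 121, 121, 121, 121, 121, 121]
t=13: [66, 66, 66, 66, 66, 66, 66, 66, 66, 66, 66, 66, 66, 66, 66, 66, 66, 66, 66, 66]
t=14: [122, 122, 122, 122, 122, 122, 122, 122, 122, 122, 122, 122, 122, 122, 122, 122, 122, 122, 122, 122]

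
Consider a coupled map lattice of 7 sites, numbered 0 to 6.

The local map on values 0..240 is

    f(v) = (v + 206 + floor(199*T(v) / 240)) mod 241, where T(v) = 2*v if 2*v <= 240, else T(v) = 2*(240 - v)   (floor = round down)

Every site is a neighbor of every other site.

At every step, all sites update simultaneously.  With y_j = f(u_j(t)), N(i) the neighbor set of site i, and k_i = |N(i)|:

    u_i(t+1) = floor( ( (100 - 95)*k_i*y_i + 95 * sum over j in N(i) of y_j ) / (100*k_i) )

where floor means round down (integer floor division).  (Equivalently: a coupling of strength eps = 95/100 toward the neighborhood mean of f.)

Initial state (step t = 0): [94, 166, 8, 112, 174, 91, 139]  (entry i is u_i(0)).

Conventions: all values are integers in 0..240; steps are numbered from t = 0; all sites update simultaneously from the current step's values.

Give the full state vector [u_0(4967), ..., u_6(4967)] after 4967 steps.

Simulating step by step:
t=0: [94, 166, 8, 112, 174, 91, 139]
t=1: [90, 112, 88, 111, 112, 91, 110]
t=2: [86, 106, 87, 106, 106, 86, 106]
t=3: [74, 94, 74, 94, 94, 74, 94]
t=4: [194, 188, 194, 188, 188, 194, 188]
t=5: [237, 237, 237, 237, 237, 237, 237]
t=6: [206, 206, 206, 206, 206, 206, 206]
t=7: [227, 227, 227, 227, 227, 227, 227]
t=8: [213, 213, 213, 213, 213, 213, 213]
t=9: [222, 222, 222, 222, 222, 222, 222]
t=10: [216, 216, 216, 216, 216, 216, 216]
t=11: [220, 220, 220, 220, 220, 220, 220]
t=12: [218, 218, 218, 218, 218, 218, 218]
t=13: [219, 219, 219, 219, 219, 219, 219]
t=14: [218, 218, 218, 218, 218, 218, 218]

Answer: [219, 219, 219, 219, 219, 219, 219]
Key observation: The state at step 12, [218, 218, 218, 218, 218, 218, 218], reappears at step 14: the system is in a cycle of period 2 from step 12 on.  Therefore the state at step 4967 equals the state at step 12 + ((4967 - 12) mod 2) = 13, which is [219, 219, 219, 219, 219, 219, 219].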